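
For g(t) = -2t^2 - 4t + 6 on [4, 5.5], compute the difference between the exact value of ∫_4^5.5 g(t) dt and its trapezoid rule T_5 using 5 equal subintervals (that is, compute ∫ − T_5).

0.045

Exact integral: ∫_4^5.5 g(t) dt = -87.75.
T_5 = -87.795.
Error = -87.75 − (-87.795) = 0.045.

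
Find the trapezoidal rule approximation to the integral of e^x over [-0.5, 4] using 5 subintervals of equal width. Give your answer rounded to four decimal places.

57.5878

Δx = (4 − (-0.5))/5 = 0.9.
f(-0.5) ≈ 0.6065, f(0.4) ≈ 1.4918, f(1.3) ≈ 3.6693, f(2.2) ≈ 9.0250, f(3.1) ≈ 22.1980, f(4) ≈ 54.5982.
T_5 = (Δx/2)·[f(x_0) + 2f(x_1) + ... + 2f(x_{4}) + f(x_5)].
Sum ≈ 57.5878.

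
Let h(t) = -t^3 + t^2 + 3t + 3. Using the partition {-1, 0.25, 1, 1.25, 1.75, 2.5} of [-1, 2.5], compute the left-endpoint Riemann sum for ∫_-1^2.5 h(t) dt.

14.4921875

Subinterval widths: 1.25, 0.75, 0.25, 0.5, 0.75.
Left endpoints: -1, 0.25, 1, 1.25, 1.75.
h(-1) = 2, h(0.25) = 3.796875, h(1) = 6, h(1.25) = 6.359375, h(1.75) = 5.953125.
Sum = Σ Δt_i · h(t_i).
Sum = 14.4921875.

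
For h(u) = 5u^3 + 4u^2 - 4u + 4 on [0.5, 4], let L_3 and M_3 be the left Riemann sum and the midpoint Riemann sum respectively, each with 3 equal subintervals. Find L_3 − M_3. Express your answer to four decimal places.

L_3 ≈ 202.675926.
M_3 ≈ 372.602141.
L_3 − M_3 ≈ -169.9262.

-169.9262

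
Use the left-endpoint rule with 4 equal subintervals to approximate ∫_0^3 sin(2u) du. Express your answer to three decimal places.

0.121

Δu = (3 − 0)/4 = 0.75.
Left endpoints: 0, 0.75, 1.5, 2.25.
f(0) ≈ 0.000, f(0.75) ≈ 0.997, f(1.5) ≈ 0.141, f(2.25) ≈ -0.978.
Sum = Δu · [f(0) + f(0.75) + f(1.5) + f(2.25)].
Sum ≈ 0.121.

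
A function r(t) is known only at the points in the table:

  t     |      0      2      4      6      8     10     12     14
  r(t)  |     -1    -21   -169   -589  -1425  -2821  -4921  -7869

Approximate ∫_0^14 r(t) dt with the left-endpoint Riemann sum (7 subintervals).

Δt = 2.
Sum = 2·[(-1) + (-21) + (-169) + (-589) + (-1425) + (-2821) + (-4921)] = -19894.

-19894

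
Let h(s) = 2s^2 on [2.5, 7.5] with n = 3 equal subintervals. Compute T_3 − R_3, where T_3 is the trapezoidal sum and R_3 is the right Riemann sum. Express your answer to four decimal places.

T_3 ≈ 275.462963.
R_3 ≈ 358.796296.
T_3 − R_3 ≈ -83.3333.

-83.3333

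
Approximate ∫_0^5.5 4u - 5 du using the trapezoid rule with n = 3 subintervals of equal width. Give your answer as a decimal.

Δu = (5.5 − 0)/3 = 11/6.
f(0) = -5, f(11/6) = 7/3, f(11/3) = 29/3, f(5.5) = 17.
T_3 = (Δu/2)·[f(u_0) + 2f(u_1) + 2f(u_2) + f(u_3)].
Sum = 33.

33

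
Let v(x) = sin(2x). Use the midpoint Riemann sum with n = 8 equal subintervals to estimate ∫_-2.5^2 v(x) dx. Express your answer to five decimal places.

0.49431

Δx = (2 − (-2.5))/8 = 0.5625.
Midpoints: -2.21875, -1.65625, -1.09375, -0.53125, 0.03125, 0.59375, 1.15625, 1.71875.
v(-2.21875) ≈ 0.96246, v(-1.65625) ≈ 0.17008, v(-1.09375) ≈ -0.81579, v(-0.53125) ≈ -0.87357, v(0.03125) ≈ 0.06246, v(0.59375) ≈ 0.92744, v(1.15625) ≈ 0.73732, v(1.71875) ≈ -0.29161.
Sum = Δx · [v(-2.21875) + v(-1.65625) + v(-1.09375) + ...].
Sum ≈ 0.49431.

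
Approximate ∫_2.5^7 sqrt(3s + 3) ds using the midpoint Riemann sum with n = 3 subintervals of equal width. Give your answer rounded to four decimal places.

18.5816

Δs = (7 − 2.5)/3 = 1.5.
Midpoints: 3.25, 4.75, 6.25.
f(3.25) ≈ 3.5707, f(4.75) ≈ 4.1533, f(6.25) ≈ 4.6637.
Sum = Δs · [f(3.25) + f(4.75) + f(6.25)].
Sum ≈ 18.5816.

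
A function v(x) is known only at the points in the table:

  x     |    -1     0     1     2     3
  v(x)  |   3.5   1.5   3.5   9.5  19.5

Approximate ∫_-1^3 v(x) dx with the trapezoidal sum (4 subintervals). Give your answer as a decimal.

Δx = 1.
T_4 = (1/2)·[3.5 + 2·1.5 + 2·3.5 + 2·9.5 + 19.5] = 26.

26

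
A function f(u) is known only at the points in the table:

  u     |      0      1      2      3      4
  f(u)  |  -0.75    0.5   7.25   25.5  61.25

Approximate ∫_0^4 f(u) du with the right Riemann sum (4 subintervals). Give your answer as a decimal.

94.5

Δu = 1.
Sum = 1·[0.5 + 7.25 + 25.5 + 61.25] = 94.5.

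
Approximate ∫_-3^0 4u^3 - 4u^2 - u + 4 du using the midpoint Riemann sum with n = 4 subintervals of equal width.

-97.40625

Δu = (0 − (-3))/4 = 0.75.
Midpoints: -2.625, -1.875, -1.125, -0.375.
f(-2.625) = -93.2890625, f(-1.875) = -34.5546875, f(-1.125) = -5.6328125, f(-0.375) = 3.6015625.
Sum = Δu · [f(-2.625) + f(-1.875) + f(-1.125) + f(-0.375)].
Sum = -97.40625.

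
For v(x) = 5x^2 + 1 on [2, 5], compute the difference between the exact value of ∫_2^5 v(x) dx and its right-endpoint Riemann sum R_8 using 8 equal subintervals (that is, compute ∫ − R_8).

-20.0390625

Exact integral: ∫_2^5 v(x) dx = 198.
R_8 = 218.0390625.
Error = 198 − 218.0390625 = -20.0390625.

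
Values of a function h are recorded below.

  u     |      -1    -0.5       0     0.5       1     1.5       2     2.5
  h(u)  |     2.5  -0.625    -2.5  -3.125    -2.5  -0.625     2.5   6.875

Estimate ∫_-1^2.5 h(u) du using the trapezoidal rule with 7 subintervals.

Δu = 0.5.
T_7 = (0.5/2)·[2.5 + 2·(-0.625) + 2·(-2.5) + 2·(-3.125) + 2·(-2.5) + 2·(-0.625) + 2·2.5 + 6.875] = -1.09375.

-1.09375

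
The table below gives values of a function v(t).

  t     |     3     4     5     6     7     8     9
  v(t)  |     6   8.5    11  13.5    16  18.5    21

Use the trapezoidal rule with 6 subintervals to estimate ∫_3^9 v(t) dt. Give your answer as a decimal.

81

Δt = 1.
T_6 = (1/2)·[6 + 2·8.5 + 2·11 + 2·13.5 + 2·16 + 2·18.5 + 21] = 81.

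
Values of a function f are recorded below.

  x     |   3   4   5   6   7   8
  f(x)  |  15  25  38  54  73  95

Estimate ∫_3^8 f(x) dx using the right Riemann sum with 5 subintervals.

Δx = 1.
Sum = 1·[25 + 38 + 54 + 73 + 95] = 285.

285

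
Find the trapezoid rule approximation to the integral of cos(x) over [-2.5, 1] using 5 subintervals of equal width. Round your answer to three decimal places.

Δx = (1 − (-2.5))/5 = 0.7.
f(-2.5) ≈ -0.801, f(-1.8) ≈ -0.227, f(-1.1) ≈ 0.454, f(-0.4) ≈ 0.921, f(0.3) ≈ 0.955, f(1) ≈ 0.540.
T_5 = (Δx/2)·[f(x_0) + 2f(x_1) + ... + 2f(x_{4}) + f(x_5)].
Sum ≈ 1.381.

1.381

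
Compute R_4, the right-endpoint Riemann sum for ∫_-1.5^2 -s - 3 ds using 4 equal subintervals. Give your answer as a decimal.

Δs = (2 − (-1.5))/4 = 0.875.
Right endpoints: -0.625, 0.25, 1.125, 2.
f(-0.625) = -2.375, f(0.25) = -3.25, f(1.125) = -4.125, f(2) = -5.
Sum = Δs · [f(-0.625) + f(0.25) + f(1.125) + f(2)].
Sum = -12.90625.

-12.90625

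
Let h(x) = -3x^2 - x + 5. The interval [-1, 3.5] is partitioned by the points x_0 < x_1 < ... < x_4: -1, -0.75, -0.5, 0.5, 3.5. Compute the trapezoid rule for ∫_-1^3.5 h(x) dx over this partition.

-41.015625

Subinterval widths: 0.25, 0.25, 1, 3.
h(-1) = 3, h(-0.75) = 4.0625, h(-0.5) = 4.75, h(0.5) = 3.75, h(3.5) = -35.25.
On each subinterval the trapezoid contributes (Δx_i/2)·[h(x_{i-1}) + h(x_i)].
Sum = -41.015625.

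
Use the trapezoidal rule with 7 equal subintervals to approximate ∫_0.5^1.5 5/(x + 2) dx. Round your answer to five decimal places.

1.68303

Δx = (1.5 − 0.5)/7 = 1/7.
f(0.5) = 2, f(9/14) = 70/37, f(11/14) = 70/39, f(13/14) = 70/41, f(15/14) = 70/43, f(17/14) = 14/9, f(19/14) = 70/47, f(1.5) = 10/7.
T_7 = (Δx/2)·[f(x_0) + 2f(x_1) + ... + 2f(x_{6}) + f(x_7)].
Sum ≈ 1.68303.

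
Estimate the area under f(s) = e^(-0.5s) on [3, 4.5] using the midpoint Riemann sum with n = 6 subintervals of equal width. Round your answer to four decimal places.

Δs = (4.5 − 3)/6 = 0.25.
Midpoints: 3.125, 3.375, 3.625, 3.875, 4.125, 4.375.
f(3.125) ≈ 0.2096, f(3.375) ≈ 0.1850, f(3.625) ≈ 0.1632, f(3.875) ≈ 0.1441, f(4.125) ≈ 0.1271, f(4.375) ≈ 0.1122.
Sum = Δs · [f(3.125) + f(3.375) + f(3.625) + ...].
Sum ≈ 0.2353.

0.2353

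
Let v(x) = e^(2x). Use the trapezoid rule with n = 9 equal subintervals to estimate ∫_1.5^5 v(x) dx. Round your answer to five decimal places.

Δx = (5 − 1.5)/9 = 7/18.
v(1.5) ≈ 20.08554, v(17/9) ≈ 43.71878, v(41/18) ≈ 95.15961, v(8/3) ≈ 207.12725, v(55/18) ≈ 450.83937, v(31/9) ≈ 981.31047, v(23/6) ≈ 2135.94973, v(38/9) ≈ 4649.17212, v(83/18) ≈ 10119.52720, v(5) ≈ 22026.46579.
T_9 = (Δx/2)·[v(x_0) + 2v(x_1) + ... + 2v(x_{8}) + v(x_9)].
Sum ≈ 11552.36452.

11552.36452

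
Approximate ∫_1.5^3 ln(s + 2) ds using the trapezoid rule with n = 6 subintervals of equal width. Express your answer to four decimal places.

Δs = (3 − 1.5)/6 = 0.25.
f(1.5) ≈ 1.2528, f(1.75) ≈ 1.3218, f(2) ≈ 1.3863, f(2.25) ≈ 1.4469, f(2.5) ≈ 1.5041, f(2.75) ≈ 1.5581, f(3) ≈ 1.6094.
T_6 = (Δs/2)·[f(s_0) + 2f(s_1) + ... + 2f(s_{5}) + f(s_6)].
Sum ≈ 2.1621.

2.1621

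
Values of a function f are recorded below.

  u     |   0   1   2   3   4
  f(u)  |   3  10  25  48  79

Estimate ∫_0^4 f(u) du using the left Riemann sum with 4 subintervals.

Δu = 1.
Sum = 1·[3 + 10 + 25 + 48] = 86.

86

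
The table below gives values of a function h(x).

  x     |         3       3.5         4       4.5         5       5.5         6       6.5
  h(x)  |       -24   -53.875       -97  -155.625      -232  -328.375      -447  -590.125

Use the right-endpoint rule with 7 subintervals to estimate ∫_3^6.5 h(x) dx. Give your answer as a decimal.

-952

Δx = 0.5.
Sum = 0.5·[(-53.875) + (-97) + (-155.625) + (-232) + (-328.375) + (-447) + (-590.125)] = -952.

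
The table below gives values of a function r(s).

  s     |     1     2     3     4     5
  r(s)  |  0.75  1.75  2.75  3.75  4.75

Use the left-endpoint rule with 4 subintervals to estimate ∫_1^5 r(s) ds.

Δs = 1.
Sum = 1·[0.75 + 1.75 + 2.75 + 3.75] = 9.

9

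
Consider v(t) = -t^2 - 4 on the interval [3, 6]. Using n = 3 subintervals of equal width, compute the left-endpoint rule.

Δt = (6 − 3)/3 = 1.
Left endpoints: 3, 4, 5.
v(3) = -13, v(4) = -20, v(5) = -29.
Sum = Δt · [v(3) + v(4) + v(5)].
Sum = -62.

-62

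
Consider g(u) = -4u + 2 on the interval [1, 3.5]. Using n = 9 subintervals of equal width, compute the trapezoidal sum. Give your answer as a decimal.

Δu = (3.5 − 1)/9 = 5/18.
g(1) = -2, g(23/18) = -28/9, g(14/9) = -38/9, g(11/6) = -16/3, g(19/9) = -58/9, g(43/18) = -68/9, g(8/3) = -26/3, g(53/18) = -88/9, g(29/9) = -98/9, g(3.5) = -12.
T_9 = (Δu/2)·[g(u_0) + 2g(u_1) + ... + 2g(u_{8}) + g(u_9)].
Sum = -17.5.

-17.5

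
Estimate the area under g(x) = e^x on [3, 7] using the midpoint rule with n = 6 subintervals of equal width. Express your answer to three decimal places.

1056.867

Δx = (7 − 3)/6 = 2/3.
Midpoints: 10/3, 4, 14/3, 16/3, 6, 20/3.
g(10/3) ≈ 28.032, g(4) ≈ 54.598, g(14/3) ≈ 106.343, g(16/3) ≈ 207.127, g(6) ≈ 403.429, g(20/3) ≈ 785.772.
Sum = Δx · [g(10/3) + g(4) + g(14/3) + ...].
Sum ≈ 1056.867.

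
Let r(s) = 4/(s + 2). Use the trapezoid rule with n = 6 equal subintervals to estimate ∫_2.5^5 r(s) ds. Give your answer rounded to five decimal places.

1.76901

Δs = (5 − 2.5)/6 = 5/12.
r(2.5) = 8/9, r(35/12) = 48/59, r(10/3) = 0.75, r(3.75) = 16/23, r(25/6) = 24/37, r(55/12) = 48/79, r(5) = 4/7.
T_6 = (Δs/2)·[r(s_0) + 2r(s_1) + ... + 2r(s_{5}) + r(s_6)].
Sum ≈ 1.76901.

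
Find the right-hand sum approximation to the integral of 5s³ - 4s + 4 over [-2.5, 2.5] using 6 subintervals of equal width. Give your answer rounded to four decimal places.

Δs = (2.5 − (-2.5))/6 = 5/6.
Right endpoints: -5/3, -5/6, 0, 5/6, 5/3, 2.5.
f(-5/3) = -337/27, f(-5/6) = 959/216, f(0) = 4, f(5/6) = 769/216, f(5/3) = 553/27, f(2.5) = 72.125.
Sum = Δs · [f(-5/3) + f(-5/6) + f(0) + ...].
Sum ≈ 76.7708.

76.7708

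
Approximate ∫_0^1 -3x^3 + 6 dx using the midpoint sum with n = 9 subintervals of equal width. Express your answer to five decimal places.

5.25463

Δx = (1 − 0)/9 = 1/9.
Midpoints: 1/18, 1/6, 5/18, 7/18, 0.5, 11/18, 13/18, 5/6, 17/18.
f(1/18) = 11663/1944, f(1/6) = 431/72, f(5/18) = 11539/1944, f(7/18) = 11321/1944, f(0.5) = 5.625, f(11/18) = 10333/1944, f(13/18) = 9467/1944, f(5/6) = 307/72, f(17/18) = 6751/1944.
Sum = Δx · [f(1/18) + f(1/6) + f(5/18) + ...].
Sum ≈ 5.25463.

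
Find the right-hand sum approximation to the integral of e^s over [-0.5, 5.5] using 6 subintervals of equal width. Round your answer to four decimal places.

386.1374

Δs = (5.5 − (-0.5))/6 = 1.
Right endpoints: 0.5, 1.5, 2.5, 3.5, 4.5, 5.5.
f(0.5) ≈ 1.6487, f(1.5) ≈ 4.4817, f(2.5) ≈ 12.1825, f(3.5) ≈ 33.1155, f(4.5) ≈ 90.0171, f(5.5) ≈ 244.6919.
Sum = Δs · [f(0.5) + f(1.5) + f(2.5) + ...].
Sum ≈ 386.1374.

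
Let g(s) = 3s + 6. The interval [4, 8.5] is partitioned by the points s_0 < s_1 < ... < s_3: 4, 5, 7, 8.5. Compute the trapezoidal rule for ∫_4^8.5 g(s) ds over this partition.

Subinterval widths: 1, 2, 1.5.
g(4) = 18, g(5) = 21, g(7) = 27, g(8.5) = 31.5.
On each subinterval the trapezoid contributes (Δs_i/2)·[g(s_{i-1}) + g(s_i)].
Sum = 111.375.

111.375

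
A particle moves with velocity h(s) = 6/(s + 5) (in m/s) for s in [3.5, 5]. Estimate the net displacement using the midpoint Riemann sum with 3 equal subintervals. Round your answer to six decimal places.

Δs = (5 − 3.5)/3 = 0.5.
Midpoints: 3.75, 4.25, 4.75.
h(3.75) = 24/35, h(4.25) = 24/37, h(4.75) = 8/13.
Sum = Δs · [h(3.75) + h(4.25) + h(4.75)].
Sum ≈ 0.974874.

0.974874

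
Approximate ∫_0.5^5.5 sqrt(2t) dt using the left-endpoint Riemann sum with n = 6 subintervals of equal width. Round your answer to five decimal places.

Δt = (5.5 − 0.5)/6 = 5/6.
Left endpoints: 0.5, 4/3, 13/6, 3, 23/6, 14/3.
f(0.5) ≈ 1.00000, f(4/3) ≈ 1.63299, f(13/6) ≈ 2.08167, f(3) ≈ 2.44949, f(23/6) ≈ 2.76887, f(14/3) ≈ 3.05505.
Sum = Δt · [f(0.5) + f(4/3) + f(13/6) + ...].
Sum ≈ 10.82339.

10.82339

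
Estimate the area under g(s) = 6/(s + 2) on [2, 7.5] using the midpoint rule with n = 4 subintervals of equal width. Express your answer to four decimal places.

Δs = (7.5 − 2)/4 = 1.375.
Midpoints: 2.6875, 4.0625, 5.4375, 6.8125.
g(2.6875) = 1.28, g(4.0625) = 96/97, g(5.4375) = 96/119, g(6.8125) = 32/47.
Sum = Δs · [g(2.6875) + g(4.0625) + g(5.4375) + g(6.8125)].
Sum ≈ 5.1662.

5.1662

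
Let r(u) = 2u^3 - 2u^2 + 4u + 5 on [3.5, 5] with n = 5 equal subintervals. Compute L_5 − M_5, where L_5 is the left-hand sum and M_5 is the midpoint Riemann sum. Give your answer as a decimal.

-20.919375

L_5 = 194.535.
M_5 = 215.454375.
L_5 − M_5 = -20.919375.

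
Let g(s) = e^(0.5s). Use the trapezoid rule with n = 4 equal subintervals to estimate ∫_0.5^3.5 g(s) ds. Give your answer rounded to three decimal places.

9.046

Δs = (3.5 − 0.5)/4 = 0.75.
g(0.5) ≈ 1.284, g(1.25) ≈ 1.868, g(2) ≈ 2.718, g(2.75) ≈ 3.955, g(3.5) ≈ 5.755.
T_4 = (Δs/2)·[g(s_0) + 2g(s_1) + 2g(s_2) + 2g(s_3) + g(s_4)].
Sum ≈ 9.046.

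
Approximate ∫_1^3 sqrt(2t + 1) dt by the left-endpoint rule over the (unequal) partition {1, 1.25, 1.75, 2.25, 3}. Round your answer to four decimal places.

4.1880

Subinterval widths: 0.25, 0.5, 0.5, 0.75.
Left endpoints: 1, 1.25, 1.75, 2.25.
f(1) ≈ 1.7321, f(1.25) ≈ 1.8708, f(1.75) ≈ 2.1213, f(2.25) ≈ 2.3452.
Sum = Σ Δt_i · f(t_i).
Sum ≈ 4.1880.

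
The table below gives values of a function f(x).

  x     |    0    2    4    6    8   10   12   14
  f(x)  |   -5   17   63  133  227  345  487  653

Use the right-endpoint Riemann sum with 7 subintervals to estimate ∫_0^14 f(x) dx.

Δx = 2.
Sum = 2·[17 + 63 + 133 + 227 + 345 + 487 + 653] = 3850.

3850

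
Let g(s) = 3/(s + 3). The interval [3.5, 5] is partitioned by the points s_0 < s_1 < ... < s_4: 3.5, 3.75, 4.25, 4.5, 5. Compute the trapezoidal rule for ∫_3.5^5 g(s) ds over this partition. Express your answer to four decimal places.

0.6233

Subinterval widths: 0.25, 0.5, 0.25, 0.5.
g(3.5) = 6/13, g(3.75) = 4/9, g(4.25) = 12/29, g(4.5) = 0.4, g(5) = 0.375.
On each subinterval the trapezoid contributes (Δs_i/2)·[g(s_{i-1}) + g(s_i)].
Sum ≈ 0.6233.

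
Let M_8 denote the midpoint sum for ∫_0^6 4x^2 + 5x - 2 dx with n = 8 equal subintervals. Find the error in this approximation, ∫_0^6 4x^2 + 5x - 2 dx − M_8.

1.125

Exact integral: ∫_0^6 f(x) dx = 366.
M_8 = 364.875.
Error = 366 − 364.875 = 1.125.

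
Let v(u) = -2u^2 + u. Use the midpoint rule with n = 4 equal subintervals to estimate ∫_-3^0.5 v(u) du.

Δu = (0.5 − (-3))/4 = 0.875.
Midpoints: -2.5625, -1.6875, -0.8125, 0.0625.
v(-2.5625) = -15.6953125, v(-1.6875) = -7.3828125, v(-0.8125) = -2.1328125, v(0.0625) = 0.0546875.
Sum = Δu · [v(-2.5625) + v(-1.6875) + v(-0.8125) + v(0.0625)].
Sum = -22.01171875.

-22.01171875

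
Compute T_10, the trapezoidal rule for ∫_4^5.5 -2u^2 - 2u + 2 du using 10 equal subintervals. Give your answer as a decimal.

Δu = (5.5 − 4)/10 = 0.15.
f(4) = -38, f(4.15) = -40.745, f(4.3) = -43.58, f(4.45) = -46.505, f(4.6) = -49.52, f(4.75) = -52.625, f(4.9) = -55.82, f(5.05) = -59.105, f(5.2) = -62.48, f(5.35) = -65.945, f(5.5) = -69.5.
T_10 = (Δu/2)·[f(u_0) + 2f(u_1) + ... + 2f(u_{9}) + f(u_10)].
Sum = -79.51125.

-79.51125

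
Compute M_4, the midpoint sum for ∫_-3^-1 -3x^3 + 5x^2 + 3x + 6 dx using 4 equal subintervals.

102.375

Δx = (-1 − (-3))/4 = 0.5.
Midpoints: -2.75, -2.25, -1.75, -1.25.
f(-2.75) = 97.953125, f(-2.25) = 58.734375, f(-1.75) = 32.140625, f(-1.25) = 15.921875.
Sum = Δx · [f(-2.75) + f(-2.25) + f(-1.75) + f(-1.25)].
Sum = 102.375.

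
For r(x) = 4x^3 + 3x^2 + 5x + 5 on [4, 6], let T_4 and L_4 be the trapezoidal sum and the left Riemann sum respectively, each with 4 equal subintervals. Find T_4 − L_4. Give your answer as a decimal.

T_4 = 1257.25.
L_4 = 1087.75.
T_4 − L_4 = 169.5.

169.5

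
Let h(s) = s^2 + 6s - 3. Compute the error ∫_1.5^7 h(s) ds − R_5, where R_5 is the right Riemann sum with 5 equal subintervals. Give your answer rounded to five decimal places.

-44.97167

Exact integral: ∫_1.5^7 h(s) ds ≈ 236.9583333.
R_5 = 281.93.
Error ≈ 236.9583333 − 281.93 ≈ -44.97167.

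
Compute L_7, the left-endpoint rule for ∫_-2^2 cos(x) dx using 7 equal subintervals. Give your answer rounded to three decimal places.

1.769

Δx = (2 − (-2))/7 = 4/7.
Left endpoints: -2, -10/7, -6/7, -2/7, 2/7, 6/7, 10/7.
f(-2) ≈ -0.416, f(-10/7) ≈ 0.142, f(-6/7) ≈ 0.655, f(-2/7) ≈ 0.959, f(2/7) ≈ 0.959, f(6/7) ≈ 0.655, f(10/7) ≈ 0.142.
Sum = Δx · [f(-2) + f(-10/7) + f(-6/7) + ...].
Sum ≈ 1.769.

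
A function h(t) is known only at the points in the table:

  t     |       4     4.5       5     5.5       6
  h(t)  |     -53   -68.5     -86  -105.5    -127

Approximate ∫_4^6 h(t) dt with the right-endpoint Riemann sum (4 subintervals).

-193.5

Δt = 0.5.
Sum = 0.5·[(-68.5) + (-86) + (-105.5) + (-127)] = -193.5.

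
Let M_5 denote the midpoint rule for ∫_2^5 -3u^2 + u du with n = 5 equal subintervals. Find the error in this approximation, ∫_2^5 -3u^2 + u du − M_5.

Exact integral: ∫_2^5 f(u) du = -106.5.
M_5 = -106.23.
Error = -106.5 − (-106.23) = -0.27.

-0.27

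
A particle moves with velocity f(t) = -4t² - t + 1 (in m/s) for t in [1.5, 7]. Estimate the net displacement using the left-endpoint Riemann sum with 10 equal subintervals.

-418.88

Δt = (7 − 1.5)/10 = 0.55.
Left endpoints: 1.5, 2.05, 2.6, 3.15, 3.7, 4.25, 4.8, 5.35, 5.9, 6.45.
f(1.5) = -9.5, f(2.05) = -17.86, f(2.6) = -28.64, f(3.15) = -41.84, f(3.7) = -57.46, f(4.25) = -75.5, f(4.8) = -95.96, f(5.35) = -118.84, f(5.9) = -144.14, f(6.45) = -171.86.
Sum = Δt · [f(1.5) + f(2.05) + f(2.6) + ...].
Sum = -418.88.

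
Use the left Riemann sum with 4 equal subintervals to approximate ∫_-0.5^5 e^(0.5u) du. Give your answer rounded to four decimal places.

15.8587

Δu = (5 − (-0.5))/4 = 1.375.
Left endpoints: -0.5, 0.875, 2.25, 3.625.
f(-0.5) ≈ 0.7788, f(0.875) ≈ 1.5488, f(2.25) ≈ 3.0802, f(3.625) ≈ 6.1257.
Sum = Δu · [f(-0.5) + f(0.875) + f(2.25) + f(3.625)].
Sum ≈ 15.8587.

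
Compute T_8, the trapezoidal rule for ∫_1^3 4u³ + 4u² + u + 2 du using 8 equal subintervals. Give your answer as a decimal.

123.25

Δu = (3 − 1)/8 = 0.25.
f(1) = 11, f(1.25) = 17.3125, f(1.5) = 26, f(1.75) = 37.4375, f(2) = 52, f(2.25) = 70.0625, f(2.5) = 92, f(2.75) = 118.1875, f(3) = 149.
T_8 = (Δu/2)·[f(u_0) + 2f(u_1) + ... + 2f(u_{7}) + f(u_8)].
Sum = 123.25.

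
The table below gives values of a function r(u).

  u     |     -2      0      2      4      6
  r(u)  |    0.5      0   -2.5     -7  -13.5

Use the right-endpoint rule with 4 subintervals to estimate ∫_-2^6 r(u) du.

Δu = 2.
Sum = 2·[0 + (-2.5) + (-7) + (-13.5)] = -46.

-46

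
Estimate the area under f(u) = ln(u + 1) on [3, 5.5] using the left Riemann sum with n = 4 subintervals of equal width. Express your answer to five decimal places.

3.96669

Δu = (5.5 − 3)/4 = 0.625.
Left endpoints: 3, 3.625, 4.25, 4.875.
f(3) ≈ 1.38629, f(3.625) ≈ 1.53148, f(4.25) ≈ 1.65823, f(4.875) ≈ 1.77071.
Sum = Δu · [f(3) + f(3.625) + f(4.25) + f(4.875)].
Sum ≈ 3.96669.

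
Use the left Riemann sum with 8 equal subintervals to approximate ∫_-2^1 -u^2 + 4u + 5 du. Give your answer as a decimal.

Δu = (1 − (-2))/8 = 0.375.
Left endpoints: -2, -1.625, -1.25, -0.875, -0.5, -0.125, 0.25, 0.625.
f(-2) = -7, f(-1.625) = -4.140625, f(-1.25) = -1.5625, f(-0.875) = 0.734375, f(-0.5) = 2.75, f(-0.125) = 4.484375, f(0.25) = 5.9375, f(0.625) = 7.109375.
Sum = Δu · [f(-2) + f(-1.625) + f(-1.25) + ...].
Sum = 3.1171875.

3.1171875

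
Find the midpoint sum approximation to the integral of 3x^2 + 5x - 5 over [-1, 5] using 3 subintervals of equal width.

Δx = (5 − (-1))/3 = 2.
Midpoints: 0, 2, 4.
f(0) = -5, f(2) = 17, f(4) = 63.
Sum = Δx · [f(0) + f(2) + f(4)].
Sum = 150.

150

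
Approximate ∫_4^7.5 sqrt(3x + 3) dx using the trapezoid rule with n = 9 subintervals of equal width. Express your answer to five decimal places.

Δx = (7.5 − 4)/9 = 7/18.
f(4) ≈ 3.87298, f(79/18) ≈ 4.02078, f(43/9) ≈ 4.16333, f(31/6) ≈ 4.30116, f(50/9) ≈ 4.43471, f(107/18) ≈ 4.56435, f(19/3) ≈ 4.69042, f(121/18) ≈ 4.81318, f(64/9) ≈ 4.93288, f(7.5) ≈ 5.04975.
T_9 = (Δx/2)·[f(x_0) + 2f(x_1) + ... + 2f(x_{8}) + f(x_9)].
Sum ≈ 15.70418.

15.70418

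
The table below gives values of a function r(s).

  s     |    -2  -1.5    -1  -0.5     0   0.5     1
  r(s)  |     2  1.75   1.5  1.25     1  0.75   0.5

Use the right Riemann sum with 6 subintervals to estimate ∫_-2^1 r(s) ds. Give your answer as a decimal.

3.375

Δs = 0.5.
Sum = 0.5·[1.75 + 1.5 + 1.25 + 1 + 0.75 + 0.5] = 3.375.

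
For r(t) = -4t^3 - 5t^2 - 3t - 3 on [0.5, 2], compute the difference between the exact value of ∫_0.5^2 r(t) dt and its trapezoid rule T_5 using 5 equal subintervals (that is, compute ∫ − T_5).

Exact integral: ∫_0.5^2 r(t) dt = -39.1875.
T_5 = -39.6375.
Error = -39.1875 − (-39.6375) = 0.45.

0.45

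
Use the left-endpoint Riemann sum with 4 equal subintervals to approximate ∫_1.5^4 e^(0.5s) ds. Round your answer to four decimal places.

8.9823

Δs = (4 − 1.5)/4 = 0.625.
Left endpoints: 1.5, 2.125, 2.75, 3.375.
f(1.5) ≈ 2.1170, f(2.125) ≈ 2.8936, f(2.75) ≈ 3.9551, f(3.375) ≈ 5.4059.
Sum = Δs · [f(1.5) + f(2.125) + f(2.75) + f(3.375)].
Sum ≈ 8.9823.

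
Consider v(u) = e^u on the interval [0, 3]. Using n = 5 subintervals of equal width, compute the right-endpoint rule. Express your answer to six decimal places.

Δu = (3 − 0)/5 = 0.6.
Right endpoints: 0.6, 1.2, 1.8, 2.4, 3.
v(0.6) ≈ 1.822119, v(1.2) ≈ 3.320117, v(1.8) ≈ 6.049647, v(2.4) ≈ 11.023176, v(3) ≈ 20.085537.
Sum = Δu · [v(0.6) + v(1.2) + v(1.8) + v(2.4) + v(3)].
Sum ≈ 25.380358.

25.380358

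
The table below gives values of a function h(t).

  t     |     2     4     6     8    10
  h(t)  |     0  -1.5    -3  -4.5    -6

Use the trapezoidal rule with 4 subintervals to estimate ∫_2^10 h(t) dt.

-24

Δt = 2.
T_4 = (2/2)·[0 + 2·(-1.5) + 2·(-3) + 2·(-4.5) + (-6)] = -24.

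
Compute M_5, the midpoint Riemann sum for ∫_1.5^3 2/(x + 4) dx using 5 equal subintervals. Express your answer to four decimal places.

0.4822

Δx = (3 − 1.5)/5 = 0.3.
Midpoints: 1.65, 1.95, 2.25, 2.55, 2.85.
f(1.65) = 40/113, f(1.95) = 40/119, f(2.25) = 0.32, f(2.55) = 40/131, f(2.85) = 40/137.
Sum = Δx · [f(1.65) + f(1.95) + f(2.25) + f(2.55) + f(2.85)].
Sum ≈ 0.4822.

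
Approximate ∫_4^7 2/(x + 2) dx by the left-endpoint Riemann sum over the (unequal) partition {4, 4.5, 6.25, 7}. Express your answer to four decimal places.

Subinterval widths: 0.5, 1.75, 0.75.
Left endpoints: 4, 4.5, 6.25.
f(4) = 1/3, f(4.5) = 4/13, f(6.25) = 8/33.
Sum = Σ Δx_i · f(x_i).
Sum ≈ 0.8869.

0.8869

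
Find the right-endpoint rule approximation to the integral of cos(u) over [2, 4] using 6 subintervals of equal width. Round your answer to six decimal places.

-1.690227

Δu = (4 − 2)/6 = 1/3.
Right endpoints: 7/3, 8/3, 3, 10/3, 11/3, 4.
f(7/3) ≈ -0.690758, f(8/3) ≈ -0.889327, f(3) ≈ -0.989992, f(10/3) ≈ -0.981674, f(11/3) ≈ -0.865287, f(4) ≈ -0.653644.
Sum = Δu · [f(7/3) + f(8/3) + f(3) + ...].
Sum ≈ -1.690227.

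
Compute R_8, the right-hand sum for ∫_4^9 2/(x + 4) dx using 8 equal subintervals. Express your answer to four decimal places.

0.9416

Δx = (9 − 4)/8 = 0.625.
Right endpoints: 4.625, 5.25, 5.875, 6.5, 7.125, 7.75, 8.375, 9.
f(4.625) = 16/69, f(5.25) = 8/37, f(5.875) = 16/79, f(6.5) = 4/21, f(7.125) = 16/89, f(7.75) = 8/47, f(8.375) = 16/99, f(9) = 2/13.
Sum = Δx · [f(4.625) + f(5.25) + f(5.875) + ...].
Sum ≈ 0.9416.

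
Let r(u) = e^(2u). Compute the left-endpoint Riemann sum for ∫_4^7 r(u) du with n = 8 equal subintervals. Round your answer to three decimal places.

402738.353

Δu = (7 − 4)/8 = 0.375.
Left endpoints: 4, 4.375, 4.75, 5.125, 5.5, 5.875, 6.25, 6.625.
r(4) ≈ 2980.958, r(4.375) ≈ 6310.688, r(4.75) ≈ 13359.727, r(5.125) ≈ 28282.542, r(5.5) ≈ 59874.142, r(5.875) ≈ 126753.559, r(6.25) ≈ 268337.287, r(6.625) ≈ 568070.040.
Sum = Δu · [r(4) + r(4.375) + r(4.75) + ...].
Sum ≈ 402738.353.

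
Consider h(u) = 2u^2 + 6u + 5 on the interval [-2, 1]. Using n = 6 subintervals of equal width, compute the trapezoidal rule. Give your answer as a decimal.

Δu = (1 − (-2))/6 = 0.5.
h(-2) = 1, h(-1.5) = 0.5, h(-1) = 1, h(-0.5) = 2.5, h(0) = 5, h(0.5) = 8.5, h(1) = 13.
T_6 = (Δu/2)·[h(u_0) + 2h(u_1) + ... + 2h(u_{5}) + h(u_6)].
Sum = 12.25.

12.25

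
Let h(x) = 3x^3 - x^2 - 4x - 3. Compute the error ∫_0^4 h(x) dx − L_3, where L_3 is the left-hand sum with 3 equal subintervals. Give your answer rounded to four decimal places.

Exact integral: ∫_0^4 h(x) dx ≈ 126.666667.
L_3 ≈ 40.148148.
Error ≈ 126.666667 − 40.148148 ≈ 86.5185.

86.5185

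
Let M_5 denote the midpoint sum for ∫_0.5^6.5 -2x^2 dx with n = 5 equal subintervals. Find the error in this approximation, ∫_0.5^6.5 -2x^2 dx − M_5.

Exact integral: ∫_0.5^6.5 f(x) dx = -183.
M_5 = -181.56.
Error = -183 − (-181.56) = -1.44.

-1.44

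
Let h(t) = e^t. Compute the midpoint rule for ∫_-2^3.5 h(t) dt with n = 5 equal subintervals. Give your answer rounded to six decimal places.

31.374235

Δt = (3.5 − (-2))/5 = 1.1.
Midpoints: -1.45, -0.35, 0.75, 1.85, 2.95.
h(-1.45) ≈ 0.234570, h(-0.35) ≈ 0.704688, h(0.75) ≈ 2.117000, h(1.85) ≈ 6.359820, h(2.95) ≈ 19.105954.
Sum = Δt · [h(-1.45) + h(-0.35) + h(0.75) + h(1.85) + h(2.95)].
Sum ≈ 31.374235.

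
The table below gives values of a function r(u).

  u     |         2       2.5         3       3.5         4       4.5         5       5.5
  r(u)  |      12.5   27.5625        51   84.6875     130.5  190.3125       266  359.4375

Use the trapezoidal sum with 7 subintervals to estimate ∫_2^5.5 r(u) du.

468.015625

Δu = 0.5.
T_7 = (0.5/2)·[12.5 + 2·27.5625 + 2·51 + 2·84.6875 + 2·130.5 + 2·190.3125 + 2·266 + 359.4375] = 468.015625.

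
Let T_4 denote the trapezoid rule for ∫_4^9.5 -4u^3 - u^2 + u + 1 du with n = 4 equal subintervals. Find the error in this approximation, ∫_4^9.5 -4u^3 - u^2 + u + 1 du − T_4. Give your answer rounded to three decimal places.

142.112

Exact integral: ∫_4^9.5 f(u) du ≈ -8110.89583.
T_4 = -8253.0078125.
Error ≈ -8110.89583 − (-8253.0078125) ≈ 142.112.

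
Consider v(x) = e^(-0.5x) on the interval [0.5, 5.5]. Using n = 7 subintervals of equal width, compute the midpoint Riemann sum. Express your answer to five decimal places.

1.42218

Δx = (5.5 − 0.5)/7 = 5/7.
Midpoints: 6/7, 11/7, 16/7, 3, 26/7, 31/7, 36/7.
v(6/7) ≈ 0.65144, v(11/7) ≈ 0.45579, v(16/7) ≈ 0.31891, v(3) ≈ 0.22313, v(26/7) ≈ 0.15612, v(31/7) ≈ 0.10923, v(36/7) ≈ 0.07643.
Sum = Δx · [v(6/7) + v(11/7) + v(16/7) + ...].
Sum ≈ 1.42218.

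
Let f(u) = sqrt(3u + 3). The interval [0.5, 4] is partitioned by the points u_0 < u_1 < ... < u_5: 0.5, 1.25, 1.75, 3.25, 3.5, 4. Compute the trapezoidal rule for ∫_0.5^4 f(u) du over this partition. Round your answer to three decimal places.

Subinterval widths: 0.75, 0.5, 1.5, 0.25, 0.5.
f(0.5) ≈ 2.121, f(1.25) ≈ 2.598, f(1.75) ≈ 2.872, f(3.25) ≈ 3.571, f(3.5) ≈ 3.674, f(4) ≈ 3.873.
On each subinterval the trapezoid contributes (Δu_i/2)·[f(u_{i-1}) + f(u_i)].
Sum ≈ 10.762.

10.762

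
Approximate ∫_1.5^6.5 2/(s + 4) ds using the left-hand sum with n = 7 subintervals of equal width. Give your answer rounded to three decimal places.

1.357

Δs = (6.5 − 1.5)/7 = 5/7.
Left endpoints: 1.5, 31/14, 41/14, 51/14, 61/14, 71/14, 81/14.
f(1.5) = 4/11, f(31/14) = 28/87, f(41/14) = 28/97, f(51/14) = 28/107, f(61/14) = 28/117, f(71/14) = 28/127, f(81/14) = 28/137.
Sum = Δs · [f(1.5) + f(31/14) + f(41/14) + ...].
Sum ≈ 1.357.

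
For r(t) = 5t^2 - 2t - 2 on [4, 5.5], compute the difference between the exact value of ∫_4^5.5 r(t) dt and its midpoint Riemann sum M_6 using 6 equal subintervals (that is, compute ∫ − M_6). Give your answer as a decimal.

Exact integral: ∫_4^5.5 r(t) dt = 153.375.
M_6 = 153.3359375.
Error = 153.375 − 153.3359375 = 0.0390625.

0.0390625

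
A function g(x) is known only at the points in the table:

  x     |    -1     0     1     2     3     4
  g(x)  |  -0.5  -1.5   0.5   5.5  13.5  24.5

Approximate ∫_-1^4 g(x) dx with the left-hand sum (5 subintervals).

17.5

Δx = 1.
Sum = 1·[(-0.5) + (-1.5) + 0.5 + 5.5 + 13.5] = 17.5.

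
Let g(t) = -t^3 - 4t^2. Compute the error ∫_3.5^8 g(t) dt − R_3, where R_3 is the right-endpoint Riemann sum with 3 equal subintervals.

Exact integral: ∫_3.5^8 g(t) dt = -1611.984375.
R_3 = -2154.9375.
Error = -1611.984375 − (-2154.9375) = 542.953125.

542.953125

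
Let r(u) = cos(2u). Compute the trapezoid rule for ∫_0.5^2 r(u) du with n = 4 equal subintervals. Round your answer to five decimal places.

-0.76132

Δu = (2 − 0.5)/4 = 0.375.
r(0.5) ≈ 0.54030, r(0.875) ≈ -0.17825, r(1.25) ≈ -0.80114, r(1.625) ≈ -0.99413, r(2) ≈ -0.65364.
T_4 = (Δu/2)·[r(u_0) + 2r(u_1) + 2r(u_2) + 2r(u_3) + r(u_4)].
Sum ≈ -0.76132.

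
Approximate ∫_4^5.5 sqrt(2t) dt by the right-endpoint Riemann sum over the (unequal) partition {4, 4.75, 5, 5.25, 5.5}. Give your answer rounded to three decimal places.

4.741

Subinterval widths: 0.75, 0.25, 0.25, 0.25.
Right endpoints: 4.75, 5, 5.25, 5.5.
f(4.75) ≈ 3.082, f(5) ≈ 3.162, f(5.25) ≈ 3.240, f(5.5) ≈ 3.317.
Sum = Σ Δt_i · f(t_i).
Sum ≈ 4.741.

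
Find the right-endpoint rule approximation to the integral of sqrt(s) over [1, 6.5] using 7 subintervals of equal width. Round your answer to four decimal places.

10.9745

Δs = (6.5 − 1)/7 = 11/14.
Right endpoints: 25/14, 18/7, 47/14, 29/7, 69/14, 40/7, 6.5.
f(25/14) ≈ 1.3363, f(18/7) ≈ 1.6036, f(47/14) ≈ 1.8323, f(29/7) ≈ 2.0354, f(69/14) ≈ 2.2200, f(40/7) ≈ 2.3905, f(6.5) ≈ 2.5495.
Sum = Δs · [f(25/14) + f(18/7) + f(47/14) + ...].
Sum ≈ 10.9745.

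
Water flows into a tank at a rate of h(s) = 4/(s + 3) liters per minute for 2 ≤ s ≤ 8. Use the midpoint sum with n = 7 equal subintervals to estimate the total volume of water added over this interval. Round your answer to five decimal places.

Δs = (8 − 2)/7 = 6/7.
Midpoints: 17/7, 23/7, 29/7, 5, 41/7, 47/7, 53/7.
h(17/7) = 14/19, h(23/7) = 7/11, h(29/7) = 0.56, h(5) = 0.5, h(41/7) = 14/31, h(47/7) = 7/17, h(53/7) = 14/37.
Sum = Δs · [h(17/7) + h(23/7) + h(29/7) + ...].
Sum ≈ 3.14997.

3.14997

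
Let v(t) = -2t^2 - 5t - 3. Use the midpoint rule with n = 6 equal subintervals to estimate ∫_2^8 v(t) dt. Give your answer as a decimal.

Δt = (8 − 2)/6 = 1.
Midpoints: 2.5, 3.5, 4.5, 5.5, 6.5, 7.5.
v(2.5) = -28, v(3.5) = -45, v(4.5) = -66, v(5.5) = -91, v(6.5) = -120, v(7.5) = -153.
Sum = Δt · [v(2.5) + v(3.5) + v(4.5) + ...].
Sum = -503.

-503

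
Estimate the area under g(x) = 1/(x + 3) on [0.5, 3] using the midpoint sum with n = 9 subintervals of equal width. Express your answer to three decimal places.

Δx = (3 − 0.5)/9 = 5/18.
Midpoints: 23/36, 11/12, 43/36, 53/36, 1.75, 73/36, 83/36, 31/12, 103/36.
g(23/36) = 36/131, g(11/12) = 12/47, g(43/36) = 36/151, g(53/36) = 36/161, g(1.75) = 4/19, g(73/36) = 36/181, g(83/36) = 36/191, g(31/12) = 12/67, g(103/36) = 36/211.
Sum = Δx · [g(23/36) + g(11/12) + g(43/36) + ...].
Sum ≈ 0.539.

0.539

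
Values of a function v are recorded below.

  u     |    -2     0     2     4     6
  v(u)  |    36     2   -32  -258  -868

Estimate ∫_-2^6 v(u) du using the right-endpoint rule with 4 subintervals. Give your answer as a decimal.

-2312

Δu = 2.
Sum = 2·[2 + (-32) + (-258) + (-868)] = -2312.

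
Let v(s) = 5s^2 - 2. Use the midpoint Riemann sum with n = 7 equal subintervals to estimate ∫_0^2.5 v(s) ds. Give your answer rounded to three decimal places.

20.909

Δs = (2.5 − 0)/7 = 5/14.
Midpoints: 5/28, 15/28, 25/28, 1.25, 45/28, 55/28, 65/28.
v(5/28) = -1443/784, v(15/28) = -443/784, v(25/28) = 1557/784, v(1.25) = 5.8125, v(45/28) = 8557/784, v(55/28) = 13557/784, v(65/28) = 19557/784.
Sum = Δs · [v(5/28) + v(15/28) + v(25/28) + ...].
Sum ≈ 20.909.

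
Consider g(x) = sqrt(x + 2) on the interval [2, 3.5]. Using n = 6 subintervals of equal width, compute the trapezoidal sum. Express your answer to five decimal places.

3.26557

Δx = (3.5 − 2)/6 = 0.25.
g(2) ≈ 2.00000, g(2.25) ≈ 2.06155, g(2.5) ≈ 2.12132, g(2.75) ≈ 2.17945, g(3) ≈ 2.23607, g(3.25) ≈ 2.29129, g(3.5) ≈ 2.34521.
T_6 = (Δx/2)·[g(x_0) + 2g(x_1) + ... + 2g(x_{5}) + g(x_6)].
Sum ≈ 3.26557.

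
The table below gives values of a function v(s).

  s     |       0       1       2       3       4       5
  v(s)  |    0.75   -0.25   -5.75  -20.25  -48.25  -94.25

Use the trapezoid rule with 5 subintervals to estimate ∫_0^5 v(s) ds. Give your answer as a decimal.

-121.25

Δs = 1.
T_5 = (1/2)·[0.75 + 2·(-0.25) + 2·(-5.75) + 2·(-20.25) + 2·(-48.25) + (-94.25)] = -121.25.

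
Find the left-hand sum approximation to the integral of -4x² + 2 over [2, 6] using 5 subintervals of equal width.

Δx = (6 − 2)/5 = 0.8.
Left endpoints: 2, 2.8, 3.6, 4.4, 5.2.
f(2) = -14, f(2.8) = -29.36, f(3.6) = -49.84, f(4.4) = -75.44, f(5.2) = -106.16.
Sum = Δx · [f(2) + f(2.8) + f(3.6) + f(4.4) + f(5.2)].
Sum = -219.84.

-219.84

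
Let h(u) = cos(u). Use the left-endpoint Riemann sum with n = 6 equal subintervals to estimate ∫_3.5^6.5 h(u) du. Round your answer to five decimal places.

0.07580

Δu = (6.5 − 3.5)/6 = 0.5.
Left endpoints: 3.5, 4, 4.5, 5, 5.5, 6.
h(3.5) ≈ -0.93646, h(4) ≈ -0.65364, h(4.5) ≈ -0.21080, h(5) ≈ 0.28366, h(5.5) ≈ 0.70867, h(6) ≈ 0.96017.
Sum = Δu · [h(3.5) + h(4) + h(4.5) + ...].
Sum ≈ 0.07580.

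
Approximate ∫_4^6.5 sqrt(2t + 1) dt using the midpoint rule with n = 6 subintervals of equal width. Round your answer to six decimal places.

8.461545

Δt = (6.5 − 4)/6 = 5/12.
Midpoints: 101/24, 4.625, 121/24, 131/24, 5.875, 151/24.
f(101/24) ≈ 3.068659, f(4.625) ≈ 3.201562, f(121/24) ≈ 3.329164, f(131/24) ≈ 3.452053, f(5.875) ≈ 3.570714, f(151/24) ≈ 3.685557.
Sum = Δt · [f(101/24) + f(4.625) + f(121/24) + ...].
Sum ≈ 8.461545.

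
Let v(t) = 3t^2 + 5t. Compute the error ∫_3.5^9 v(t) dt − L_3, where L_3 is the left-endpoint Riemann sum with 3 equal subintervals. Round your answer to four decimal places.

205.0278

Exact integral: ∫_3.5^9 v(t) dt = 858.
L_3 ≈ 652.972222.
Error ≈ 858 − 652.972222 ≈ 205.0278.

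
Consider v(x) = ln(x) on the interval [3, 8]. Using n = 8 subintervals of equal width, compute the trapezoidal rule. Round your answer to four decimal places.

Δx = (8 − 3)/8 = 0.625.
v(3) ≈ 1.0986, v(3.625) ≈ 1.2879, v(4.25) ≈ 1.4469, v(4.875) ≈ 1.5841, v(5.5) ≈ 1.7047, v(6.125) ≈ 1.8124, v(6.75) ≈ 1.9095, v(7.375) ≈ 1.9981, v(8) ≈ 2.0794.
T_8 = (Δx/2)·[v(x_0) + 2v(x_1) + ... + 2v(x_{7}) + v(x_8)].
Sum ≈ 8.3329.

8.3329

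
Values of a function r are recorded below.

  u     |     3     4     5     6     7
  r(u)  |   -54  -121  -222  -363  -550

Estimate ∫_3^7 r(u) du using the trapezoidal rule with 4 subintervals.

-1008

Δu = 1.
T_4 = (1/2)·[(-54) + 2·(-121) + 2·(-222) + 2·(-363) + (-550)] = -1008.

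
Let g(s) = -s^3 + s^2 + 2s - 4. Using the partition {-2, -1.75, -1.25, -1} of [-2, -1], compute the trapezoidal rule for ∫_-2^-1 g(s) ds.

Subinterval widths: 0.25, 0.5, 0.25.
g(-2) = 4, g(-1.75) = 0.921875, g(-1.25) = -2.984375, g(-1) = -4.
On each subinterval the trapezoid contributes (Δs_i/2)·[g(s_{i-1}) + g(s_i)].
Sum = -0.7734375.

-0.7734375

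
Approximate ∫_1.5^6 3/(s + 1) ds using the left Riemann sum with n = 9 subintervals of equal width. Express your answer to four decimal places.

3.2904

Δs = (6 − 1.5)/9 = 0.5.
Left endpoints: 1.5, 2, 2.5, 3, 3.5, 4, 4.5, 5, 5.5.
f(1.5) = 1.2, f(2) = 1, f(2.5) = 6/7, f(3) = 0.75, f(3.5) = 2/3, f(4) = 0.6, f(4.5) = 6/11, f(5) = 0.5, f(5.5) = 6/13.
Sum = Δs · [f(1.5) + f(2) + f(2.5) + ...].
Sum ≈ 3.2904.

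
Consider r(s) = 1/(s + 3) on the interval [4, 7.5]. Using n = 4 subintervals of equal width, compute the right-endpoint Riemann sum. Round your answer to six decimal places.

0.385354

Δs = (7.5 − 4)/4 = 0.875.
Right endpoints: 4.875, 5.75, 6.625, 7.5.
r(4.875) = 8/63, r(5.75) = 4/35, r(6.625) = 8/77, r(7.5) = 2/21.
Sum = Δs · [r(4.875) + r(5.75) + r(6.625) + r(7.5)].
Sum ≈ 0.385354.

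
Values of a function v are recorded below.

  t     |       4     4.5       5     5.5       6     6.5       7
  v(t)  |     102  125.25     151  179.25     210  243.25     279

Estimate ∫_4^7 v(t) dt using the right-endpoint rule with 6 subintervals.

593.875

Δt = 0.5.
Sum = 0.5·[125.25 + 151 + 179.25 + 210 + 243.25 + 279] = 593.875.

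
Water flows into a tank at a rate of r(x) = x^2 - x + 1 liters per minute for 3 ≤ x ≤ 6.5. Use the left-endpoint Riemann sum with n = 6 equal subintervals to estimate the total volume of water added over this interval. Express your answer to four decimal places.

Δx = (6.5 − 3)/6 = 7/12.
Left endpoints: 3, 43/12, 25/6, 4.75, 16/3, 71/12.
r(3) = 7, r(43/12) = 1477/144, r(25/6) = 511/36, r(4.75) = 18.8125, r(16/3) = 217/9, r(71/12) = 4333/144.
Sum = Δx · [r(3) + r(43/12) + r(25/6) + ...].
Sum ≈ 60.9381.

60.9381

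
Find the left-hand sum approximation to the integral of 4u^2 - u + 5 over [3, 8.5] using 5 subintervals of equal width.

Δu = (8.5 − 3)/5 = 1.1.
Left endpoints: 3, 4.1, 5.2, 6.3, 7.4.
f(3) = 38, f(4.1) = 68.14, f(5.2) = 107.96, f(6.3) = 157.46, f(7.4) = 216.64.
Sum = Δu · [f(3) + f(4.1) + f(5.2) + f(6.3) + f(7.4)].
Sum = 647.02.

647.02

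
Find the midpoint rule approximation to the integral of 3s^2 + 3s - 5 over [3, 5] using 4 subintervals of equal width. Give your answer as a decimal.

Δs = (5 − 3)/4 = 0.5.
Midpoints: 3.25, 3.75, 4.25, 4.75.
f(3.25) = 36.4375, f(3.75) = 48.4375, f(4.25) = 61.9375, f(4.75) = 76.9375.
Sum = Δs · [f(3.25) + f(3.75) + f(4.25) + f(4.75)].
Sum = 111.875.

111.875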